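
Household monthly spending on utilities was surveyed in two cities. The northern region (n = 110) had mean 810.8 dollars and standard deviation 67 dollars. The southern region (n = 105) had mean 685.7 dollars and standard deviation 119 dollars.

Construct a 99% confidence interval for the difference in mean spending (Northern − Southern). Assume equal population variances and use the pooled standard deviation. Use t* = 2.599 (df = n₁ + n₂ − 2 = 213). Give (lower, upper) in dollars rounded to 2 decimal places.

s_p = √[((n₁−1)s₁² + (n₂−1)s₂²)/(n₁+n₂−2)] = √[(109·67² + 104·119²)/213] = 95.9764.
SE = 95.9764·√(1/110 + 1/105) = 13.0946.
With t* = 2.599, margin = 2.599 × 13.0946 = 34.0329.
x̄₁ − x̄₂ = 810.8 − 685.7 = 125.1000; interval 125.1000 ± 34.0329 = (91.07, 159.13).

(91.07, 159.13)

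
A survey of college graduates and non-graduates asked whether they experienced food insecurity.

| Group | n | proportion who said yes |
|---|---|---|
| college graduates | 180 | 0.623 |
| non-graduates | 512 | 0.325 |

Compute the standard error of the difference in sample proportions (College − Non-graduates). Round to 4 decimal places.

Each SE is √(p̂(1−p̂)/n): √(0.6230·0.3770/180) = 0.03612 and √(0.3250·0.6750/512) = 0.02070.
SE(p̂₁ − p̂₂) = √(SE₁² + SE₂²) = √(0.0013046544 + 0.00042849) = 0.04163, since the two samples are independent.

0.0416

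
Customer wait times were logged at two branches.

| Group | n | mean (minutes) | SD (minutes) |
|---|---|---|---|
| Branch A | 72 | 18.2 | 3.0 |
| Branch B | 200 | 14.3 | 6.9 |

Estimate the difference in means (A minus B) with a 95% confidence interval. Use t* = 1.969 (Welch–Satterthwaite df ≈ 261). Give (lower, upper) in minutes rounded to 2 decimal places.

SE₁ = s₁/√n₁ = 3.0/√72 = 0.3536; SE₂ = 6.9/√200 = 0.4879.
Independent samples, unequal variances: SE_diff = √(SE₁² + SE₂²) = √(0.12503296 + 0.23804641) = 0.6026.
t* = 1.969, so margin of error = 1.969 × 0.6026 = 1.1865.
Difference in means = 18.2 − 14.3 = 3.9000.
3.9000 ± 1.1865 → (2.71, 5.09).

(2.71, 5.09)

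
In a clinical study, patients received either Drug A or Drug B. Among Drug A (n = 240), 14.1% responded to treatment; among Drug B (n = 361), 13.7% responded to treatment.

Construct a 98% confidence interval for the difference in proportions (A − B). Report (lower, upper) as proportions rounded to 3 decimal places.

(-0.063, 0.071)

Each SE is √(p̂(1−p̂)/n): √(0.1410·0.8590/240) = 0.02246 and √(0.1370·0.8630/361) = 0.01810.
SE(p̂₁ − p̂₂) = √(SE₁² + SE₂²) = √(0.0005044516 + 0.00032761) = 0.02885, since the two samples are independent.
At 98% confidence z* = 2.326; margin = 2.326 × 0.02885 = 0.06711.
The difference is 0.1410 − 0.1370 = 0.0040, so the interval is 0.0040 ± 0.06711 = (-0.063, 0.071).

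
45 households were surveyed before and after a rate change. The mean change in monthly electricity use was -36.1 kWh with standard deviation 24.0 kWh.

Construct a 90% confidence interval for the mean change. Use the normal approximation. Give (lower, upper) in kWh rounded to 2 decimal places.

(-41.99, -30.21)

This is a matched-pairs design, so SE = s_d/√n = 24.0/√45 = 3.5777.
Margin = 1.645 × 3.5777 = 5.8853; the interval is -36.1 ± 5.8853 = (-41.99, -30.21).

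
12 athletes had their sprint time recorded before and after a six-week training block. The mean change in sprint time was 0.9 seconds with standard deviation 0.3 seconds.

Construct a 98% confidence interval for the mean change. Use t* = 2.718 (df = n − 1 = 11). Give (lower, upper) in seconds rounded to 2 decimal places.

This is a matched-pairs design, so SE = s_d/√n = 0.3/√12 = 0.0866.
Margin = 2.718 × 0.0866 = 0.2354; the interval is 0.9 ± 0.2354 = (0.66, 1.14).

(0.66, 1.14)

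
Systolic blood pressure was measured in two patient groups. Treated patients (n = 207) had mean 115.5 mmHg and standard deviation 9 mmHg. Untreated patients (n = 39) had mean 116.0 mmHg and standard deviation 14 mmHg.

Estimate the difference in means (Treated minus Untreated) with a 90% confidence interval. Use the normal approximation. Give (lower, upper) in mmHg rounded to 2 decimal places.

(-4.33, 3.33)

SE₁ = s₁/√n₁ = 9/√207 = 0.6255; SE₂ = 14/√39 = 2.2418.
Independent samples, unequal variances: SE_diff = √(SE₁² + SE₂²) = √(0.39125025 + 5.02566724) = 2.3274.
z* = 1.645, so margin of error = 1.645 × 2.3274 = 3.8286.
Difference in means = 115.5 − 116.0 = -0.5000.
-0.5000 ± 3.8286 → (-4.33, 3.33).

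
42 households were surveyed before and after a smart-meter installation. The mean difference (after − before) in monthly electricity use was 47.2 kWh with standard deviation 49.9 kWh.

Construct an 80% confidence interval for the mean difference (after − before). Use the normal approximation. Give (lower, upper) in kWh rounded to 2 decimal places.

(37.33, 57.07)

Paired design: SE = s_d/√n = 49.9/√42 = 7.6997.
z* = 1.282; margin of error = 1.282 × 7.6997 = 9.8710.
47.2 ± 9.8710 → (37.33, 57.07).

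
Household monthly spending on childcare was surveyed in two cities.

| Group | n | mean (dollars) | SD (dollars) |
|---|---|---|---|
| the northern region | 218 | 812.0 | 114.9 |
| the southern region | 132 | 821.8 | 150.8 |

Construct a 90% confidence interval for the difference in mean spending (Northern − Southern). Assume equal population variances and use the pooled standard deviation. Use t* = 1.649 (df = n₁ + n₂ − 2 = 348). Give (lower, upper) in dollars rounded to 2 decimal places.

(-33.37, 13.77)

s_p = √[((n₁−1)s₁² + (n₂−1)s₂²)/(n₁+n₂−2)] = √[(217·114.9² + 131·150.8²)/348] = 129.5867.
SE = 129.5867·√(1/218 + 1/132) = 14.2915.
With t* = 1.649, margin = 1.649 × 14.2915 = 23.5667.
x̄₁ − x̄₂ = 812.0 − 821.8 = -9.8000; interval -9.8000 ± 23.5667 = (-33.37, 13.77).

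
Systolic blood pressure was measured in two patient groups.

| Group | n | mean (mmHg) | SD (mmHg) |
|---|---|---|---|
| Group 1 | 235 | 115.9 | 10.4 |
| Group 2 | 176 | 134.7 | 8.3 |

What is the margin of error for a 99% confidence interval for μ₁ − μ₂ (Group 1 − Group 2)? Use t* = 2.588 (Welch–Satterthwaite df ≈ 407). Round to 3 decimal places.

2.388

Standard errors of each mean: 10.4/√235 = 0.6784 and 8.3/√176 = 0.6256.
SE(x̄₁ − x̄₂) = √(0.6784² + 0.6256²) = 0.9228 for independent samples with unequal variances.
With t* = 2.588, the margin is 2.588 × 0.9228 = 2.3882.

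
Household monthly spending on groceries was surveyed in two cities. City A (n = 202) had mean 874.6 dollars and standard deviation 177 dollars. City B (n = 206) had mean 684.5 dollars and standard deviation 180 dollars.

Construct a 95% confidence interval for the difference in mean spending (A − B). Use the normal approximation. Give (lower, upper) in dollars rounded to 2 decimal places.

SE₁ = s₁/√n₁ = 177/√202 = 12.4537; SE₂ = 180/√206 = 12.5412.
Independent samples, unequal variances: SE_diff = √(SE₁² + SE₂²) = √(155.09464369 + 157.28169744) = 17.6742.
z* = 1.960, so margin of error = 1.960 × 17.6742 = 34.6414.
Difference in means = 874.6 − 684.5 = 190.1000.
190.1000 ± 34.6414 → (155.46, 224.74).

(155.46, 224.74)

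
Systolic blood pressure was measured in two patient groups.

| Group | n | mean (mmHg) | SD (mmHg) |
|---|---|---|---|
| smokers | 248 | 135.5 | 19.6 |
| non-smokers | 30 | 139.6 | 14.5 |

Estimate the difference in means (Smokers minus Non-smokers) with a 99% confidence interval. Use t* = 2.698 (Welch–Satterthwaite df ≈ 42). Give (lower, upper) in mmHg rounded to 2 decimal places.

Standard errors of each mean: 19.6/√248 = 1.2446 and 14.5/√30 = 2.6473.
SE(x̄₁ − x̄₂) = √(1.2446² + 2.6473²) = 2.9253 for independent samples with unequal variances.
With t* = 2.698, the margin is 2.698 × 2.9253 = 7.8925.
x̄₁ − x̄₂ = 135.5 − 139.6 = -4.1000; the interval is -4.1000 ± 7.8925 = (-11.99, 3.79).

(-11.99, 3.79)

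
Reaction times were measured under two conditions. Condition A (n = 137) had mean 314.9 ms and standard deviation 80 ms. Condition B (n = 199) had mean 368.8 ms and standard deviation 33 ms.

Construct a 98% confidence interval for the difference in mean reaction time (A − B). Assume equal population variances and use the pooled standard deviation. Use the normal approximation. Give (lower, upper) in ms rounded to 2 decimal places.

Pooled variance s_p² = [136·80² + 198·33²] / (137+199−2) = 3251.5629, so s_p = 57.0225.
SE_diff = s_p·√(1/n₁ + 1/n₂) = 57.0225·√(1/137 + 1/199) = 6.3304.
z* = 2.326; margin = 2.326 × 6.3304 = 14.7245.
Difference = 314.9 − 368.8 = -53.9000.
-53.9000 ± 14.7245 → (-68.62, -39.18).

(-68.62, -39.18)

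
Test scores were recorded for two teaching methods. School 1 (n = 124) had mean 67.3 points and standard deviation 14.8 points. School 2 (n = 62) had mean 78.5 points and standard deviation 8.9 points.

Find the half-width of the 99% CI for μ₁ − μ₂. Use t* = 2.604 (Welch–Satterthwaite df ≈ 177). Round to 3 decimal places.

4.543

SE₁ = s₁/√n₁ = 14.8/√124 = 1.3291; SE₂ = 8.9/√62 = 1.1303.
Independent samples, unequal variances: SE_diff = √(SE₁² + SE₂²) = √(1.76650681 + 1.27757809) = 1.7447.
t* = 2.604, so margin of error = 2.604 × 1.7447 = 4.5432.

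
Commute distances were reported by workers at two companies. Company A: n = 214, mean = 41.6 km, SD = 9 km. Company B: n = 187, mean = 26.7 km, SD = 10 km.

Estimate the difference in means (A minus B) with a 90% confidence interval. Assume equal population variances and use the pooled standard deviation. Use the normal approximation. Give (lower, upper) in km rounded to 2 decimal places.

Pooled variance s_p² = [213·9² + 186·10²] / (214+187−2) = 89.8571, so s_p = 9.4793.
SE_diff = s_p·√(1/n₁ + 1/n₂) = 9.4793·√(1/214 + 1/187) = 0.9489.
z* = 1.645; margin = 1.645 × 0.9489 = 1.5609.
Difference = 41.6 − 26.7 = 14.9000.
14.9000 ± 1.5609 → (13.34, 16.46).

(13.34, 16.46)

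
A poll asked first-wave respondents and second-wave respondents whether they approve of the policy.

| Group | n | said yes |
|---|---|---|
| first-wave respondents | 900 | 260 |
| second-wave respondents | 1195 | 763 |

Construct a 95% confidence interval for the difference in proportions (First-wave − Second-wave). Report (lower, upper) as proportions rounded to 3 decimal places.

First, p̂₁ = 260/900 = 0.2889; p̂₂ = 763/1195 = 0.6385.
The two standard errors are √(0.2889×0.7111/900) = 0.01511 and √(0.6385×0.3615/1195) = 0.01390.
Because the samples are independent, SE_diff = √(0.01511² + 0.01390²) = 0.02053.
Using z* = 1.960 for 95%, ME = 1.960 × 0.02053 = 0.04024.
p̂₁ − p̂₂ = -0.3496; interval -0.3496 ± 0.04024 gives (-0.390, -0.309).

(-0.390, -0.309)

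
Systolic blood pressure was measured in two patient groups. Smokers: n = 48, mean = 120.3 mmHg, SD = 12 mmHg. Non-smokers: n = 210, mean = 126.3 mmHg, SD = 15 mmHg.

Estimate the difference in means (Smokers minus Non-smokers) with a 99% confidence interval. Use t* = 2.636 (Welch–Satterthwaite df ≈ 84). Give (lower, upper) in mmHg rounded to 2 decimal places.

(-11.32, -0.68)

Per-group SEs: s₁/√n₁ = 12/√48 = 1.7321, s₂/√n₂ = 15/√210 = 1.0351.
Unpooled SE of the difference: √(3.00017041 + 1.07143201) = 2.0178.
Margin of error = t* · SE = 2.636 × 2.0178 = 5.3189.
x̄₁ − x̄₂ = 120.3 − 126.3 = -6.0000.
CI: -6.0000 ± 5.3189 = (-11.32, -0.68).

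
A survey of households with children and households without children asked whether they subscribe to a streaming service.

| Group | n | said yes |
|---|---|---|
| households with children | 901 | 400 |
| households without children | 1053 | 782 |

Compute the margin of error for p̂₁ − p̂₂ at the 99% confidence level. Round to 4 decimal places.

p̂₁ = 400/901 = 0.4440 and p̂₂ = 782/1053 = 0.7426.
SE₁ = √(p̂₁(1−p̂₁)/n₁) = √(0.4440·0.5560/901) = 0.01655; SE₂ = √(0.7426·0.2574/1053) = 0.01347.
Independent samples: SE of the difference = √(SE₁² + SE₂²) = √(0.0002739025 + 0.0001814409) = 0.02134.
z* for 99% confidence is 2.576, so the margin of error is 2.576 × 0.02134 = 0.05497.

0.0550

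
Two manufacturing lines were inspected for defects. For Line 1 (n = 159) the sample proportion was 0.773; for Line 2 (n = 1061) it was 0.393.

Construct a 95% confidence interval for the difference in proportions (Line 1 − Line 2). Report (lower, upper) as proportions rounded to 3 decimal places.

SE₁ = √(p̂₁(1−p̂₁)/n₁) = √(0.7730·0.2270/159) = 0.03322; SE₂ = √(0.3930·0.6070/1061) = 0.01499.
Independent samples: SE of the difference = √(SE₁² + SE₂²) = √(0.0011035684 + 0.0002247001) = 0.03645.
z* for 95% confidence is 1.960, so the margin of error is 1.960 × 0.03645 = 0.07144.
Point estimate p̂₁ − p̂₂ = 0.7730 − 0.3930 = 0.3800.
0.3800 ± 0.07144 → (0.309, 0.451).

(0.309, 0.451)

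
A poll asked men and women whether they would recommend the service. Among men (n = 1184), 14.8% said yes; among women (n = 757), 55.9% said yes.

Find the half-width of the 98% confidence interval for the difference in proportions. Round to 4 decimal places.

Each SE is √(p̂(1−p̂)/n): √(0.1480·0.8520/1184) = 0.01032 and √(0.5590·0.4410/757) = 0.01805.
SE(p̂₁ − p̂₂) = √(SE₁² + SE₂²) = √(0.0001065024 + 0.0003258025) = 0.02079, since the two samples are independent.
At 98% confidence z* = 2.326; margin = 2.326 × 0.02079 = 0.04836.

0.0484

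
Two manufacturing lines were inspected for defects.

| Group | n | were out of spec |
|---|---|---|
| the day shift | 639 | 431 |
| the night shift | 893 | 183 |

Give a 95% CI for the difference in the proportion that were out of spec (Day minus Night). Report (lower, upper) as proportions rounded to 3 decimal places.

First, p̂₁ = 431/639 = 0.6745; p̂₂ = 183/893 = 0.2049.
The two standard errors are √(0.6745×0.3255/639) = 0.01854 and √(0.2049×0.7951/893) = 0.01351.
Because the samples are independent, SE_diff = √(0.01854² + 0.01351²) = 0.02294.
Using z* = 1.960 for 95%, ME = 1.960 × 0.02294 = 0.04496.
p̂₁ − p̂₂ = 0.4696; interval 0.4696 ± 0.04496 gives (0.425, 0.515).

(0.425, 0.515)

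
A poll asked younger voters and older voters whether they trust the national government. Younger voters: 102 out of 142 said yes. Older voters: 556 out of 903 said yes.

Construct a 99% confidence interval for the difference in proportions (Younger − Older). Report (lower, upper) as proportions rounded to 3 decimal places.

p̂₁ = 102/142 = 0.7183 and p̂₂ = 556/903 = 0.6157.
SE₁ = √(p̂₁(1−p̂₁)/n₁) = √(0.7183·0.2817/142) = 0.03775; SE₂ = √(0.6157·0.3843/903) = 0.01619.
Independent samples: SE of the difference = √(SE₁² + SE₂²) = √(0.0014250625 + 0.0002621161) = 0.04108.
z* for 99% confidence is 2.576, so the margin of error is 2.576 × 0.04108 = 0.10582.
Point estimate p̂₁ − p̂₂ = 0.7183 − 0.6157 = 0.1026.
0.1026 ± 0.10582 → (-0.003, 0.208).

(-0.003, 0.208)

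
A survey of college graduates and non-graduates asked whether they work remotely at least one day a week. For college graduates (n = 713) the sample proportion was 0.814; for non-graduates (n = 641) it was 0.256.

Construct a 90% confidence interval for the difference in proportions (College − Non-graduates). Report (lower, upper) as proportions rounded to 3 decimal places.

The two standard errors are √(0.8140×0.1860/713) = 0.01457 and √(0.2560×0.7440/641) = 0.01724.
Because the samples are independent, SE_diff = √(0.01457² + 0.01724²) = 0.02257.
Using z* = 1.645 for 90%, ME = 1.645 × 0.02257 = 0.03713.
p̂₁ − p̂₂ = 0.5580; interval 0.5580 ± 0.03713 gives (0.521, 0.595).

(0.521, 0.595)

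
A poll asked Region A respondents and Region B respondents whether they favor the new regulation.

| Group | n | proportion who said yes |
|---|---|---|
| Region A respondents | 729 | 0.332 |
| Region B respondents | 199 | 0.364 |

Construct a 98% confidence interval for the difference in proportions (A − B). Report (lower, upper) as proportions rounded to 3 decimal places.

Each SE is √(p̂(1−p̂)/n): √(0.3320·0.6680/729) = 0.01744 and √(0.3640·0.6360/199) = 0.03411.
SE(p̂₁ − p̂₂) = √(SE₁² + SE₂²) = √(0.0003041536 + 0.0011634921) = 0.03831, since the two samples are independent.
At 98% confidence z* = 2.326; margin = 2.326 × 0.03831 = 0.08911.
The difference is 0.3320 − 0.3640 = -0.0320, so the interval is -0.0320 ± 0.08911 = (-0.121, 0.057).

(-0.121, 0.057)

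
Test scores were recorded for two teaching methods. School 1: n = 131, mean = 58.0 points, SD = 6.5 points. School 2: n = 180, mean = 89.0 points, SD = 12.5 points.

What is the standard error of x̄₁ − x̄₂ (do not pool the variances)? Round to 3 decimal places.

Standard errors of each mean: 6.5/√131 = 0.5679 and 12.5/√180 = 0.9317.
SE(x̄₁ − x̄₂) = √(0.5679² + 0.9317²) = 1.0911 for independent samples with unequal variances.

1.091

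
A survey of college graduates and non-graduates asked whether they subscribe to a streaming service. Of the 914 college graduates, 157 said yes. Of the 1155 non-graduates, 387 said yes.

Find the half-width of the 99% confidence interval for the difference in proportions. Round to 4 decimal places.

Sample proportions: 157/914 = 0.1718, 387/1155 = 0.3351.
Each SE is √(p̂(1−p̂)/n): √(0.1718·0.8282/914) = 0.01248 and √(0.3351·0.6649/1155) = 0.01389.
SE(p̂₁ − p̂₂) = √(SE₁² + SE₂²) = √(0.0001557504 + 0.0001929321) = 0.01867, since the two samples are independent.
At 99% confidence z* = 2.576; margin = 2.576 × 0.01867 = 0.04809.

0.0481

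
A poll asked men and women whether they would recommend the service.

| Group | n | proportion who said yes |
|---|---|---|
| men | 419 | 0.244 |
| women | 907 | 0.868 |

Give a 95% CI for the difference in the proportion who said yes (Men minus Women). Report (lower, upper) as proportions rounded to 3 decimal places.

(-0.671, -0.577)

Each SE is √(p̂(1−p̂)/n): √(0.2440·0.7560/419) = 0.02098 and √(0.8680·0.1320/907) = 0.01124.
SE(p̂₁ − p̂₂) = √(SE₁² + SE₂²) = √(0.0004401604 + 0.0001263376) = 0.02380, since the two samples are independent.
At 95% confidence z* = 1.960; margin = 1.960 × 0.02380 = 0.04665.
The difference is 0.2440 − 0.8680 = -0.6240, so the interval is -0.6240 ± 0.04665 = (-0.671, -0.577).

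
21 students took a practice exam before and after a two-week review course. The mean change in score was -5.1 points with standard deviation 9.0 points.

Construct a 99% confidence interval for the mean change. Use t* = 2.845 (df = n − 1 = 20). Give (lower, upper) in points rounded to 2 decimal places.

This is a matched-pairs design, so SE = s_d/√n = 9.0/√21 = 1.9640.
Margin = 2.845 × 1.9640 = 5.5876; the interval is -5.1 ± 5.5876 = (-10.69, 0.49).

(-10.69, 0.49)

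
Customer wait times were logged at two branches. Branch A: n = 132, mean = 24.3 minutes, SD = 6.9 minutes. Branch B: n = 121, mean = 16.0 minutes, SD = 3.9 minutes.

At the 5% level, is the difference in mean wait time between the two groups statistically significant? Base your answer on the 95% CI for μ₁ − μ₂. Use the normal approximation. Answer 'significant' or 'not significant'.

significant

Per-group SEs: s₁/√n₁ = 6.9/√132 = 0.6006, s₂/√n₂ = 3.9/√121 = 0.3545.
Unpooled SE of the difference: √(0.36072036 + 0.12567025) = 0.6974.
Margin of error = z* · SE = 1.960 × 0.6974 = 1.3669.
x̄₁ − x̄₂ = 24.3 − 16.0 = 8.3000.
CI: 8.3000 ± 1.3669 = (6.9331, 9.6669).
The interval (6.9331, 9.6669) does not contain 0, so the difference is significant.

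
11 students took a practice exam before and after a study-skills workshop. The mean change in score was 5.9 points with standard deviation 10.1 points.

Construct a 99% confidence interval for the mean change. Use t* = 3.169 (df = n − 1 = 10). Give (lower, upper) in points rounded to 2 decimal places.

Paired design: SE = s_d/√n = 10.1/√11 = 3.0453.
t* = 3.169; margin of error = 3.169 × 3.0453 = 9.6506.
5.9 ± 9.6506 → (-3.75, 15.55).

(-3.75, 15.55)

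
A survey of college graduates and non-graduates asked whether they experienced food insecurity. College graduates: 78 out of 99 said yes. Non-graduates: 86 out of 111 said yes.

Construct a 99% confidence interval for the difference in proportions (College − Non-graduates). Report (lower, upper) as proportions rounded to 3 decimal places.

First, p̂₁ = 78/99 = 0.7879; p̂₂ = 86/111 = 0.7748.
The two standard errors are √(0.7879×0.2121/99) = 0.04109 and √(0.7748×0.2252/111) = 0.03965.
Because the samples are independent, SE_diff = √(0.04109² + 0.03965²) = 0.05710.
Using z* = 2.576 for 99%, ME = 2.576 × 0.05710 = 0.14709.
p̂₁ − p̂₂ = 0.0131; interval 0.0131 ± 0.14709 gives (-0.134, 0.160).

(-0.134, 0.160)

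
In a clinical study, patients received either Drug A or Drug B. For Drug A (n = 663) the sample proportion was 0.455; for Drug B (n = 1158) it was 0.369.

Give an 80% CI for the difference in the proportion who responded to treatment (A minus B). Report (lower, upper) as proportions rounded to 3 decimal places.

The two standard errors are √(0.4550×0.5450/663) = 0.01934 and √(0.3690×0.6310/1158) = 0.01418.
Because the samples are independent, SE_diff = √(0.01934² + 0.01418²) = 0.02398.
Using z* = 1.282 for 80%, ME = 1.282 × 0.02398 = 0.03074.
p̂₁ − p̂₂ = 0.0860; interval 0.0860 ± 0.03074 gives (0.055, 0.117).

(0.055, 0.117)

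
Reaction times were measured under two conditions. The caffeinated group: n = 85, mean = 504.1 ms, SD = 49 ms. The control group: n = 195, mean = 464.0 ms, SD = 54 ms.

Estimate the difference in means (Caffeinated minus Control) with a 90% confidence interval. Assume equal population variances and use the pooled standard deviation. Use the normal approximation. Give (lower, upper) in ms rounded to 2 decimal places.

s_p = √[((n₁−1)s₁² + (n₂−1)s₂²)/(n₁+n₂−2)] = √[(84·49² + 194·54²)/278] = 52.5394.
SE = 52.5394·√(1/85 + 1/195) = 6.8287.
With z* = 1.645, margin = 1.645 × 6.8287 = 11.2332.
x̄₁ − x̄₂ = 504.1 − 464.0 = 40.1000; interval 40.1000 ± 11.2332 = (28.87, 51.33).

(28.87, 51.33)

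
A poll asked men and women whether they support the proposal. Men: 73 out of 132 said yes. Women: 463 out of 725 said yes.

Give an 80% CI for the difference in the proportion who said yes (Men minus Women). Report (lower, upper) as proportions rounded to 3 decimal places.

First, p̂₁ = 73/132 = 0.5530; p̂₂ = 463/725 = 0.6386.
The two standard errors are √(0.5530×0.4470/132) = 0.04327 and √(0.6386×0.3614/725) = 0.01784.
Because the samples are independent, SE_diff = √(0.04327² + 0.01784²) = 0.04680.
Using z* = 1.282 for 80%, ME = 1.282 × 0.04680 = 0.06000.
p̂₁ − p̂₂ = -0.0856; interval -0.0856 ± 0.06000 gives (-0.146, -0.026).

(-0.146, -0.026)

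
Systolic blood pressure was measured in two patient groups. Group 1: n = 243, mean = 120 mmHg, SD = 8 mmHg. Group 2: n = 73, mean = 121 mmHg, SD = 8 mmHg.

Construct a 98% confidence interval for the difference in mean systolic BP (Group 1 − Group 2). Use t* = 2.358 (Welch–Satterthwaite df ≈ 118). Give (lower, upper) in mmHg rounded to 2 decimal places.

Per-group SEs: s₁/√n₁ = 8/√243 = 0.5132, s₂/√n₂ = 8/√73 = 0.9363.
Unpooled SE of the difference: √(0.26337424 + 0.87665769) = 1.0677.
Margin of error = t* · SE = 2.358 × 1.0677 = 2.5176.
x̄₁ − x̄₂ = 120 − 121 = -1.0000.
CI: -1.0000 ± 2.5176 = (-3.52, 1.52).

(-3.52, 1.52)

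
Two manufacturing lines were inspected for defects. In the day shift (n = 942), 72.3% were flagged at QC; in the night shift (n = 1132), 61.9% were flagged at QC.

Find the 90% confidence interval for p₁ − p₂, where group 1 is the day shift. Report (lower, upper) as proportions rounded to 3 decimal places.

(0.070, 0.138)

Each SE is √(p̂(1−p̂)/n): √(0.7230·0.2770/942) = 0.01458 and √(0.6190·0.3810/1132) = 0.01443.
SE(p̂₁ − p̂₂) = √(SE₁² + SE₂²) = √(0.0002125764 + 0.0002082249) = 0.02051, since the two samples are independent.
At 90% confidence z* = 1.645; margin = 1.645 × 0.02051 = 0.03374.
The difference is 0.7230 − 0.6190 = 0.1040, so the interval is 0.1040 ± 0.03374 = (0.070, 0.138).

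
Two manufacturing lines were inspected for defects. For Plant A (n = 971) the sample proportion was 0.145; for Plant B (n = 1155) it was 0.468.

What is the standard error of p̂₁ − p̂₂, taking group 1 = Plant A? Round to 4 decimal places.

Each SE is √(p̂(1−p̂)/n): √(0.1450·0.8550/971) = 0.01130 and √(0.4680·0.5320/1155) = 0.01468.
SE(p̂₁ − p̂₂) = √(SE₁² + SE₂²) = √(0.00012769 + 0.0002155024) = 0.01853, since the two samples are independent.

0.0185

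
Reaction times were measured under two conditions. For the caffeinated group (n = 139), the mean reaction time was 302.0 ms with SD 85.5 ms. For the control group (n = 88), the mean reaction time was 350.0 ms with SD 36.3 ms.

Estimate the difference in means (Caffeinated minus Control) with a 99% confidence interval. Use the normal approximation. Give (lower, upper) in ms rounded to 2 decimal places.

(-69.17, -26.83)

Per-group SEs: s₁/√n₁ = 85.5/√139 = 7.2520, s₂/√n₂ = 36.3/√88 = 3.8696.
Unpooled SE of the difference: √(52.591504 + 14.97380416) = 8.2198.
Margin of error = z* · SE = 2.576 × 8.2198 = 21.1742.
x̄₁ − x̄₂ = 302.0 − 350.0 = -48.0000.
CI: -48.0000 ± 21.1742 = (-69.17, -26.83).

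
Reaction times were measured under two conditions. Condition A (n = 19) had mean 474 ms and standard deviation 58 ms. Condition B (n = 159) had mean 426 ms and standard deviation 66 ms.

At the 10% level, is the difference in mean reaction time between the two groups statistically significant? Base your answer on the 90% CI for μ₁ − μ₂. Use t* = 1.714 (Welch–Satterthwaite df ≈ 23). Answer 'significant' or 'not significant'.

significant

SE₁ = s₁/√n₁ = 58/√19 = 13.3061; SE₂ = 66/√159 = 5.2341.
Independent samples, unequal variances: SE_diff = √(SE₁² + SE₂²) = √(177.05229721 + 27.39580281) = 14.2985.
t* = 1.714, so margin of error = 1.714 × 14.2985 = 24.5076.
Difference in means = 474 − 426 = 48.0000.
48.0000 ± 24.5076 → (23.4924, 72.5076).
The interval (23.4924, 72.5076) does not contain 0, so the difference is significant.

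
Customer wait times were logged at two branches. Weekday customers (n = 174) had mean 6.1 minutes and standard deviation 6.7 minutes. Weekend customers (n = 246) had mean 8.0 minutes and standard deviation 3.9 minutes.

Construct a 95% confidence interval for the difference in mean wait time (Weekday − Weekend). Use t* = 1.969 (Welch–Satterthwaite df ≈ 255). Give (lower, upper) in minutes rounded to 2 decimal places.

SE₁ = s₁/√n₁ = 6.7/√174 = 0.5079; SE₂ = 3.9/√246 = 0.2487.
Independent samples, unequal variances: SE_diff = √(SE₁² + SE₂²) = √(0.25796241 + 0.06185169) = 0.5655.
t* = 1.969, so margin of error = 1.969 × 0.5655 = 1.1135.
Difference in means = 6.1 − 8.0 = -1.9000.
-1.9000 ± 1.1135 → (-3.01, -0.79).

(-3.01, -0.79)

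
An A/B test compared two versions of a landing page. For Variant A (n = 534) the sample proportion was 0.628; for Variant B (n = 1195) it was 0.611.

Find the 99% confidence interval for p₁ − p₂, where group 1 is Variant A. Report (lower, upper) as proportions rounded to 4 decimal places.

(-0.0480, 0.0820)

Each SE is √(p̂(1−p̂)/n): √(0.6280·0.3720/534) = 0.02092 and √(0.6110·0.3890/1195) = 0.01410.
SE(p̂₁ − p̂₂) = √(SE₁² + SE₂²) = √(0.0004376464 + 0.00019881) = 0.02523, since the two samples are independent.
At 99% confidence z* = 2.576; margin = 2.576 × 0.02523 = 0.06499.
The difference is 0.6280 − 0.6110 = 0.0170, so the interval is 0.0170 ± 0.06499 = (-0.0480, 0.0820).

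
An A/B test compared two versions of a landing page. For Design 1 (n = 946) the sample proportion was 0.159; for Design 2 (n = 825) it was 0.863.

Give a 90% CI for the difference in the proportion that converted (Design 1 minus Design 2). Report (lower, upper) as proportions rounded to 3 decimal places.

(-0.732, -0.676)

SE₁ = √(p̂₁(1−p̂₁)/n₁) = √(0.1590·0.8410/946) = 0.01189; SE₂ = √(0.8630·0.1370/825) = 0.01197.
Independent samples: SE of the difference = √(SE₁² + SE₂²) = √(0.0001413721 + 0.0001432809) = 0.01687.
z* for 90% confidence is 1.645, so the margin of error is 1.645 × 0.01687 = 0.02775.
Point estimate p̂₁ − p̂₂ = 0.1590 − 0.8630 = -0.7040.
-0.7040 ± 0.02775 → (-0.732, -0.676).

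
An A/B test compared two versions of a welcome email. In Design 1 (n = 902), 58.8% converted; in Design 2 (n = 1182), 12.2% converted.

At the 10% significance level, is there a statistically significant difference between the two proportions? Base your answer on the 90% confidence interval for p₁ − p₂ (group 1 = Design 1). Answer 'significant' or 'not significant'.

The two standard errors are √(0.5880×0.4120/902) = 0.01639 and √(0.1220×0.8780/1182) = 0.00952.
Because the samples are independent, SE_diff = √(0.01639² + 0.00952²) = 0.01895.
Using z* = 1.645 for 90%, ME = 1.645 × 0.01895 = 0.03117.
p̂₁ − p̂₂ = 0.4660; interval 0.4660 ± 0.03117 gives (0.43483, 0.49717).
The interval (0.43483, 0.49717) does not contain 0, so the difference is significant.

significant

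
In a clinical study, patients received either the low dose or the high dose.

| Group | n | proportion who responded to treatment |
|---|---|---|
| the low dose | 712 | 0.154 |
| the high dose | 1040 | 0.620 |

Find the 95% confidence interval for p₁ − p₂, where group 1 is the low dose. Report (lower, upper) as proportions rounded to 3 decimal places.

(-0.506, -0.426)

Each SE is √(p̂(1−p̂)/n): √(0.1540·0.8460/712) = 0.01353 and √(0.6200·0.3800/1040) = 0.01505.
SE(p̂₁ − p̂₂) = √(SE₁² + SE₂²) = √(0.0001830609 + 0.0002265025) = 0.02024, since the two samples are independent.
At 95% confidence z* = 1.960; margin = 1.960 × 0.02024 = 0.03967.
The difference is 0.1540 − 0.6200 = -0.4660, so the interval is -0.4660 ± 0.03967 = (-0.506, -0.426).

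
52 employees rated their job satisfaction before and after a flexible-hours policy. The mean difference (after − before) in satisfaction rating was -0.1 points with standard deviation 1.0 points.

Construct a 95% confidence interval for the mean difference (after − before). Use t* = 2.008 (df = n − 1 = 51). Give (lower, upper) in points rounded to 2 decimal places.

This is a matched-pairs design, so SE = s_d/√n = 1.0/√52 = 0.1387.
Margin = 2.008 × 0.1387 = 0.2785; the interval is -0.1 ± 0.2785 = (-0.38, 0.18).

(-0.38, 0.18)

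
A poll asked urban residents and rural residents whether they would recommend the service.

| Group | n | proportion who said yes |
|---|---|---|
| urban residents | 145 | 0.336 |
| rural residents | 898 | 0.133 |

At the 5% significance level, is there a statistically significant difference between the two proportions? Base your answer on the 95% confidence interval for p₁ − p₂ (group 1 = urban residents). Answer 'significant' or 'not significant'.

significant

Each SE is √(p̂(1−p̂)/n): √(0.3360·0.6640/145) = 0.03923 and √(0.1330·0.8670/898) = 0.01133.
SE(p̂₁ − p̂₂) = √(SE₁² + SE₂²) = √(0.0015389929 + 0.0001283689) = 0.04083, since the two samples are independent.
At 95% confidence z* = 1.960; margin = 1.960 × 0.04083 = 0.08003.
The difference is 0.3360 − 0.1330 = 0.2030, so the interval is 0.2030 ± 0.08003 = (0.12297, 0.28303).
The interval (0.12297, 0.28303) does not contain 0, so the difference is significant.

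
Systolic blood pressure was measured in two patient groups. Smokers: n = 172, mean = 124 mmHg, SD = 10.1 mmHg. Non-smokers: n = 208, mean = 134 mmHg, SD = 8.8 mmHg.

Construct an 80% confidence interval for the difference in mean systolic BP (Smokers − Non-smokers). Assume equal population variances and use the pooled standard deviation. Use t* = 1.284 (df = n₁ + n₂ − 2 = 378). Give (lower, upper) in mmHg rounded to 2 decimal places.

(-11.25, -8.75)

Pooled variance s_p² = [171·10.1² + 207·8.8²] / (172+208−2) = 88.5550, so s_p = 9.4104.
SE_diff = s_p·√(1/n₁ + 1/n₂) = 9.4104·√(1/172 + 1/208) = 0.9698.
t* = 1.284; margin = 1.284 × 0.9698 = 1.2452.
Difference = 124 − 134 = -10.0000.
-10.0000 ± 1.2452 → (-11.25, -8.75).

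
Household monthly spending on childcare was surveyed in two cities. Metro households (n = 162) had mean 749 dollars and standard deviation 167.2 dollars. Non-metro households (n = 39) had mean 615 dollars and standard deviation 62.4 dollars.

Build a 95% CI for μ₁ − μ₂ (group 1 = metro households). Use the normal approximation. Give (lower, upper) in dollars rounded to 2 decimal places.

Standard errors of each mean: 167.2/√162 = 13.1365 and 62.4/√39 = 9.9920.
SE(x̄₁ − x̄₂) = √(13.1365² + 9.9920²) = 16.5048 for independent samples with unequal variances.
With z* = 1.960, the margin is 1.960 × 16.5048 = 32.3494.
x̄₁ − x̄₂ = 749 − 615 = 134.0000; the interval is 134.0000 ± 32.3494 = (101.65, 166.35).

(101.65, 166.35)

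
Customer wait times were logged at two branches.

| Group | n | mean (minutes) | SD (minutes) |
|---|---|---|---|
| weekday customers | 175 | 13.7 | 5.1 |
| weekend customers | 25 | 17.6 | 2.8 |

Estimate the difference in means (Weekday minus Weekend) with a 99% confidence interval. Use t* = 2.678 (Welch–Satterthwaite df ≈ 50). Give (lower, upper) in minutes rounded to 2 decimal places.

Standard errors of each mean: 5.1/√175 = 0.3855 and 2.8/√25 = 0.5600.
SE(x̄₁ − x̄₂) = √(0.3855² + 0.5600²) = 0.6799 for independent samples with unequal variances.
With t* = 2.678, the margin is 2.678 × 0.6799 = 1.8208.
x̄₁ − x̄₂ = 13.7 − 17.6 = -3.9000; the interval is -3.9000 ± 1.8208 = (-5.72, -2.08).

(-5.72, -2.08)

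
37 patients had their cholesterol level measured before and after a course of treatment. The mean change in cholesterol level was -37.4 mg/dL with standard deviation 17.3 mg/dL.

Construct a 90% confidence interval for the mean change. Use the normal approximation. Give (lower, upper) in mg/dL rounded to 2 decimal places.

This is a matched-pairs design, so SE = s_d/√n = 17.3/√37 = 2.8441.
Margin = 1.645 × 2.8441 = 4.6785; the interval is -37.4 ± 4.6785 = (-42.08, -32.72).

(-42.08, -32.72)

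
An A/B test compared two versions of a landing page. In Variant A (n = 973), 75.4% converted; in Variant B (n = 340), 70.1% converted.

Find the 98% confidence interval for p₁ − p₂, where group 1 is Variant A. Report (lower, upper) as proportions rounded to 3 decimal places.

(-0.013, 0.119)

The two standard errors are √(0.7540×0.2460/973) = 0.01381 and √(0.7010×0.2990/340) = 0.02483.
Because the samples are independent, SE_diff = √(0.01381² + 0.02483²) = 0.02841.
Using z* = 2.326 for 98%, ME = 2.326 × 0.02841 = 0.06608.
p̂₁ − p̂₂ = 0.0530; interval 0.0530 ± 0.06608 gives (-0.013, 0.119).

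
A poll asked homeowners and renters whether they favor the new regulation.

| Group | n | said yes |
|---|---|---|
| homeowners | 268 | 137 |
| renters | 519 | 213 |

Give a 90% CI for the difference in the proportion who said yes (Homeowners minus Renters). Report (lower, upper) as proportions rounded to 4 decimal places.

First, p̂₁ = 137/268 = 0.5112; p̂₂ = 213/519 = 0.4104.
The two standard errors are √(0.5112×0.4888/268) = 0.03053 and √(0.4104×0.5896/519) = 0.02159.
Because the samples are independent, SE_diff = √(0.03053² + 0.02159²) = 0.03739.
Using z* = 1.645 for 90%, ME = 1.645 × 0.03739 = 0.06151.
p̂₁ − p̂₂ = 0.1008; interval 0.1008 ± 0.06151 gives (0.0393, 0.1623).

(0.0393, 0.1623)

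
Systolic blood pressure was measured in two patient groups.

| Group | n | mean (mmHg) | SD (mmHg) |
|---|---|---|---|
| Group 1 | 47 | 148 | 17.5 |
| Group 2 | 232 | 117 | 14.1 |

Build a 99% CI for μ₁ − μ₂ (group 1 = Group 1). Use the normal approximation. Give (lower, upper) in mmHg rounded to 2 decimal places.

(24.01, 37.99)

Per-group SEs: s₁/√n₁ = 17.5/√47 = 2.5526, s₂/√n₂ = 14.1/√232 = 0.9257.
Unpooled SE of the difference: √(6.51576676 + 0.85692049) = 2.7153.
Margin of error = z* · SE = 2.576 × 2.7153 = 6.9946.
x̄₁ − x̄₂ = 148 − 117 = 31.0000.
CI: 31.0000 ± 6.9946 = (24.01, 37.99).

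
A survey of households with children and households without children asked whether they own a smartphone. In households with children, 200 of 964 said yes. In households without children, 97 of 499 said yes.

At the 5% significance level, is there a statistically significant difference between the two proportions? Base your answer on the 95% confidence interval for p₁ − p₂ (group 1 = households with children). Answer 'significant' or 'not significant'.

not significant

Sample proportions: 200/964 = 0.2075, 97/499 = 0.1944.
Each SE is √(p̂(1−p̂)/n): √(0.2075·0.7925/964) = 0.01306 and √(0.1944·0.8056/499) = 0.01772.
SE(p̂₁ − p̂₂) = √(SE₁² + SE₂²) = √(0.0001705636 + 0.0003139984) = 0.02201, since the two samples are independent.
At 95% confidence z* = 1.960; margin = 1.960 × 0.02201 = 0.04314.
The difference is 0.2075 − 0.1944 = 0.0131, so the interval is 0.0131 ± 0.04314 = (-0.03004, 0.05624).
The interval (-0.03004, 0.05624) contains 0, so the difference is not significant.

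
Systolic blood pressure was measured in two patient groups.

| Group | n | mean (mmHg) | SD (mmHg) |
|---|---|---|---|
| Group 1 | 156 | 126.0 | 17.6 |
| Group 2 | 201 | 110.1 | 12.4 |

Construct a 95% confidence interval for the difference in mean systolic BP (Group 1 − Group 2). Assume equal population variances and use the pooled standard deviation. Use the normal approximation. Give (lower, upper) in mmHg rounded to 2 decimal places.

s_p = √[((n₁−1)s₁² + (n₂−1)s₂²)/(n₁+n₂−2)] = √[(155·17.6² + 200·12.4²)/355] = 14.8954.
SE = 14.8954·√(1/156 + 1/201) = 1.5894.
With z* = 1.960, margin = 1.960 × 1.5894 = 3.1152.
x̄₁ − x̄₂ = 126.0 − 110.1 = 15.9000; interval 15.9000 ± 3.1152 = (12.78, 19.02).

(12.78, 19.02)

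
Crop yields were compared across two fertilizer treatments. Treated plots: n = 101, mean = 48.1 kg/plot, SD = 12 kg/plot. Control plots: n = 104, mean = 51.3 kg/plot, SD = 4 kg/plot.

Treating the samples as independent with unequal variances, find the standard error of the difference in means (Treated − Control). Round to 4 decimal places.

Standard errors of each mean: 12/√101 = 1.1940 and 4/√104 = 0.3922.
SE(x̄₁ − x̄₂) = √(1.1940² + 0.3922²) = 1.2568 for independent samples with unequal variances.

1.2568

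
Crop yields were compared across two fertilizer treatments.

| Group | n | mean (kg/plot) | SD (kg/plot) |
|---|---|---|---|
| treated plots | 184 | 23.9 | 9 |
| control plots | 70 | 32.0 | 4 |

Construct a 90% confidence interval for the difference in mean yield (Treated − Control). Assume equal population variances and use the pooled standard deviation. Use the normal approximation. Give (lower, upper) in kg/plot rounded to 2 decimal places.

(-9.94, -6.26)

s_p = √[((n₁−1)s₁² + (n₂−1)s₂²)/(n₁+n₂−2)] = √[(183·9² + 69·4²)/252] = 7.9500.
SE = 7.9500·√(1/184 + 1/70) = 1.1164.
With z* = 1.645, margin = 1.645 × 1.1164 = 1.8365.
x̄₁ − x̄₂ = 23.9 − 32.0 = -8.1000; interval -8.1000 ± 1.8365 = (-9.94, -6.26).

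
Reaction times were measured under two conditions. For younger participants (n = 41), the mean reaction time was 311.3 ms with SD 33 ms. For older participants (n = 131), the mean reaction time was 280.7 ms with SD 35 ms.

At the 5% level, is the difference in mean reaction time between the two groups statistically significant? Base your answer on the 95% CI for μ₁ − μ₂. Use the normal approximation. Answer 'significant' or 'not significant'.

significant

Per-group SEs: s₁/√n₁ = 33/√41 = 5.1537, s₂/√n₂ = 35/√131 = 3.0580.
Unpooled SE of the difference: √(26.56062369 + 9.351364) = 5.9927.
Margin of error = z* · SE = 1.960 × 5.9927 = 11.7457.
x̄₁ − x̄₂ = 311.3 − 280.7 = 30.6000.
CI: 30.6000 ± 11.7457 = (18.8543, 42.3457).
The interval (18.8543, 42.3457) does not contain 0, so the difference is significant.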